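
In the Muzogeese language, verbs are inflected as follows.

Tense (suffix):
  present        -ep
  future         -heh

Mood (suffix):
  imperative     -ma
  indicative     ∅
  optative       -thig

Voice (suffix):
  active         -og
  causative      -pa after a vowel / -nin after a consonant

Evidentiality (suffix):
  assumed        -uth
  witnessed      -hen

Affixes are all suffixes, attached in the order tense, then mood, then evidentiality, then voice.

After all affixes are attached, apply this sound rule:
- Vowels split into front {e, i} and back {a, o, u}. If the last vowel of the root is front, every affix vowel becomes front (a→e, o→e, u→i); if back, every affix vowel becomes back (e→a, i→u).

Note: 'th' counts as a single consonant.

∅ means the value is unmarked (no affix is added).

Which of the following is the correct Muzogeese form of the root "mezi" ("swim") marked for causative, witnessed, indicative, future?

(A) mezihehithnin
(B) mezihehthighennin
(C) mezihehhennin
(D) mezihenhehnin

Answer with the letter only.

Attach tense future -heh → meziheh.
mood = indicative: zero marking, form stays meziheh.
Attach evidentiality witnessed -hen → mezihehhen.
Attach voice causative -nin (after consonant 'n') → mezihehhennin.
Vowel harmony: no change.
So the correct form is mezihehhennin, option (C).
(A) mezihehithnin is wrong: it uses assumed instead of witnessed for evidentiality.
(B) mezihehthighennin is wrong: it uses optative instead of indicative for mood.
(D) mezihenhehnin is wrong: it has the affixes in the wrong order.

C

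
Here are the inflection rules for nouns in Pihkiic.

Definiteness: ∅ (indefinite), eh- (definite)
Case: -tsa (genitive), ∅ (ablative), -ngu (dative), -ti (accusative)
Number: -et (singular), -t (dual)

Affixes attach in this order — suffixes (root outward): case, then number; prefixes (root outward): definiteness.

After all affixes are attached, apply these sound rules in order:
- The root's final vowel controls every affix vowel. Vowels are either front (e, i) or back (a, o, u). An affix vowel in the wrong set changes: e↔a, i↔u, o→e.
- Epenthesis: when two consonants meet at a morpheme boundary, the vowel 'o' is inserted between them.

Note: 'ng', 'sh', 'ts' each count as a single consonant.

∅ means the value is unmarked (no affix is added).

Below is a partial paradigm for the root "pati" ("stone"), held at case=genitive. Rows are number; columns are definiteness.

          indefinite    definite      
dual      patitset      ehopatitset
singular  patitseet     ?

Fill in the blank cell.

ehopatitseet

Attach case genitive -tsa → patitsa.
Attach definiteness definite eh- → ehpatitsa.
Attach number singular -et → ehpatitsaet.
Apply vowel harmony: ehpatitsaet → ehpatitseet.
Apply epenthesis: ehpatitseet → ehopatitseet.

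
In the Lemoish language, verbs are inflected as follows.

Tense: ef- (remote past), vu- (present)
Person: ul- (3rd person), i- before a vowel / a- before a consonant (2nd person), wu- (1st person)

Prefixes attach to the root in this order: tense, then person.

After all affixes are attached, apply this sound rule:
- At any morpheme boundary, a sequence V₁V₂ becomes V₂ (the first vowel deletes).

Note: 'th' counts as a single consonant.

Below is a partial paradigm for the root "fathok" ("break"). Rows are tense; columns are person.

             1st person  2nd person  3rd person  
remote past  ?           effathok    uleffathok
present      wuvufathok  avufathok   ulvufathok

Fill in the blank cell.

Attach tense remote past ef- → effathok.
Attach person 1st person wu- → wueffathok.
Apply vowel deletion: wueffathok → weffathok.

weffathok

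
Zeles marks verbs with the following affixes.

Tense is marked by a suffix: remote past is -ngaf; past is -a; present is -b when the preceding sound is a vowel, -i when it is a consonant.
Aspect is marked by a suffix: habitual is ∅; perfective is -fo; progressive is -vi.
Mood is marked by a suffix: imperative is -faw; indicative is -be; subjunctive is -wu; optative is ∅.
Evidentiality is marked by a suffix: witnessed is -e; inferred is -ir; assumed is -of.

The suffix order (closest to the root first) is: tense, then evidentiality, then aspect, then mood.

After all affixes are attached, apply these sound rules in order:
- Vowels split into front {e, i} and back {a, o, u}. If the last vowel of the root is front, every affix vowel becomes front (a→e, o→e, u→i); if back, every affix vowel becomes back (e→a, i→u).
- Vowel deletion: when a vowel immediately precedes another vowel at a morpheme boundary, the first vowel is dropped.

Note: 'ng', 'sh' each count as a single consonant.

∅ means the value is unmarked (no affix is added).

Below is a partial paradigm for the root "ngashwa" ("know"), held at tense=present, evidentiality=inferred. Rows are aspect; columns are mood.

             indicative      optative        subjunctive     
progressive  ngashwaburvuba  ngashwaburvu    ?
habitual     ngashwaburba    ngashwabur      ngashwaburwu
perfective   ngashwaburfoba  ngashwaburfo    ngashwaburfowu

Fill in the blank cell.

ngashwaburvuwu

Attach tense present -b (after vowel 'a') → ngashwab.
Attach evidentiality inferred -ir → ngashwabir.
Attach aspect progressive -vi → ngashwabirvi.
Attach mood subjunctive -wu → ngashwabirviwu.
Apply vowel harmony: ngashwabirviwu → ngashwaburvuwu.
Vowel deletion: no change.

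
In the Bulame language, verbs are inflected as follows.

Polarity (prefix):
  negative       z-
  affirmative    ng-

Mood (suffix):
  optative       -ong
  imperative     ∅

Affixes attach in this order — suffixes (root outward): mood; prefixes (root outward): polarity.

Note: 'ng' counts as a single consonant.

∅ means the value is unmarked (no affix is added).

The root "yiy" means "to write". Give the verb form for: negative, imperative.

zyiy

mood = imperative: zero marking, form stays yiy.
Attach polarity negative z- → zyiy.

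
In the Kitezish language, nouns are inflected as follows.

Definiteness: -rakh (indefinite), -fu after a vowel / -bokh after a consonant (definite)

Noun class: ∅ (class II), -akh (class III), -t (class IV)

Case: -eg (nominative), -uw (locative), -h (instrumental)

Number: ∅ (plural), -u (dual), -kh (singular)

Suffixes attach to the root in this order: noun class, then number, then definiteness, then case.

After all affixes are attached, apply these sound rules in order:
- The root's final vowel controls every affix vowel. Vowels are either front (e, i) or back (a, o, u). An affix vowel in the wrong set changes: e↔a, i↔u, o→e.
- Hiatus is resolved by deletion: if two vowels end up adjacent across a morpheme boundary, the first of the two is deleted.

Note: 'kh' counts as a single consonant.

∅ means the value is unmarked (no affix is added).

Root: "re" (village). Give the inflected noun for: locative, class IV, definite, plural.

Attach noun class class IV -t → ret.
number = plural: zero marking, form stays ret.
Attach definiteness definite -bokh (after consonant 't') → retbokh.
Attach case locative -uw → retbokhuw.
Apply vowel harmony: retbokhuw → retbekhiw.
Vowel deletion: no change.

retbekhiw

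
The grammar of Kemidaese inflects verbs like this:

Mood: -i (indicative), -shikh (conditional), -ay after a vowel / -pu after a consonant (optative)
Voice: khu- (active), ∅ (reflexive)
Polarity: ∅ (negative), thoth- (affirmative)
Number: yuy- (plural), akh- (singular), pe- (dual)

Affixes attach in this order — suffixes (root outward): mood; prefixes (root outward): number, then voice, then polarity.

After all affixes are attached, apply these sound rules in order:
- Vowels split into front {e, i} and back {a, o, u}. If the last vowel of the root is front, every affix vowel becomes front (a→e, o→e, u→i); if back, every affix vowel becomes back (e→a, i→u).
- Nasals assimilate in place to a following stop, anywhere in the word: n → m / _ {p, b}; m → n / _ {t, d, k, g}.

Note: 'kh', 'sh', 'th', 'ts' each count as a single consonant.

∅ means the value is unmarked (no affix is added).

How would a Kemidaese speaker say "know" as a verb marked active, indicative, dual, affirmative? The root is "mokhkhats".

thothkhupamokhkhatsu

Attach number dual pe- → pemokhkhats.
Attach voice active khu- → khupemokhkhats.
Attach polarity affirmative thoth- → thothkhupemokhkhats.
Attach mood indicative -i → thothkhupemokhkhatsi.
Apply vowel harmony: thothkhupemokhkhatsi → thothkhupamokhkhatsu.
Nasal assimilation: no change.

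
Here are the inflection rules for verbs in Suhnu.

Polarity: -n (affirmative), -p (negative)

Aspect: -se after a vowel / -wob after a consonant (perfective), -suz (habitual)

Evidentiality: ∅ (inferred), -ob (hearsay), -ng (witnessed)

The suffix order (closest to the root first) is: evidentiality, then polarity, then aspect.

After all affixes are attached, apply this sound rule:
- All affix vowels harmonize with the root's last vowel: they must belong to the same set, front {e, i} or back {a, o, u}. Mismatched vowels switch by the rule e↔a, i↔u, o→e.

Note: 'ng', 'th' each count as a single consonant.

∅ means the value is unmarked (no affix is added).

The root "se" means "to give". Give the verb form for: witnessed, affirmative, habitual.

Attach evidentiality witnessed -ng → seng.
Attach polarity affirmative -n → sengn.
Attach aspect habitual -suz → sengnsuz.
Apply vowel harmony: sengnsuz → sengnsiz.

sengnsiz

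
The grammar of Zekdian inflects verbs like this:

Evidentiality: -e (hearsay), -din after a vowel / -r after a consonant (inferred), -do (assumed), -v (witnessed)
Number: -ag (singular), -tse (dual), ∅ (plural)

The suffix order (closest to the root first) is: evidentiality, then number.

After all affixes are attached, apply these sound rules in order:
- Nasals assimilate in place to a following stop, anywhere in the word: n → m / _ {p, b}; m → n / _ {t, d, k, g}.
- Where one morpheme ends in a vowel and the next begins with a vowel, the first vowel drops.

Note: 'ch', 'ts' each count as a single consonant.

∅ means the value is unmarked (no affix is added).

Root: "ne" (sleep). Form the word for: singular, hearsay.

nag

Attach evidentiality hearsay -e → nee.
Attach number singular -ag → neeag.
Nasal assimilation: no change.
Apply vowel deletion: neeag → nag.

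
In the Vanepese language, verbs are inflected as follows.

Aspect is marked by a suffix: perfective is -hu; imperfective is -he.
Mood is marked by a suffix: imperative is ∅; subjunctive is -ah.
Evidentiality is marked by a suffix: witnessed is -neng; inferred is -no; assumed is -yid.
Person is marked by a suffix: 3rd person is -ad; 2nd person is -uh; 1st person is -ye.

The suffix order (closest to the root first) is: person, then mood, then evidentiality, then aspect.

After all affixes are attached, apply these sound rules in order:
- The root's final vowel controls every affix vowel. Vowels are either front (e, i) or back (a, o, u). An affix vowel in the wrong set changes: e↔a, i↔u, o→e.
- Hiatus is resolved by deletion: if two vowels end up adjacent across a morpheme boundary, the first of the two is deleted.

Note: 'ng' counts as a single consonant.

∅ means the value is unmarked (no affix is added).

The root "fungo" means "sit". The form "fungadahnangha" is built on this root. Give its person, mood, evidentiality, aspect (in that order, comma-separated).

3rd person, subjunctive, witnessed, imperfective

Segment: fungo-ad-ah-neng-he.
person: -ad → 3rd person.
mood: -ah → subjunctive.
evidentiality: -neng → witnessed.
aspect: -he → imperfective.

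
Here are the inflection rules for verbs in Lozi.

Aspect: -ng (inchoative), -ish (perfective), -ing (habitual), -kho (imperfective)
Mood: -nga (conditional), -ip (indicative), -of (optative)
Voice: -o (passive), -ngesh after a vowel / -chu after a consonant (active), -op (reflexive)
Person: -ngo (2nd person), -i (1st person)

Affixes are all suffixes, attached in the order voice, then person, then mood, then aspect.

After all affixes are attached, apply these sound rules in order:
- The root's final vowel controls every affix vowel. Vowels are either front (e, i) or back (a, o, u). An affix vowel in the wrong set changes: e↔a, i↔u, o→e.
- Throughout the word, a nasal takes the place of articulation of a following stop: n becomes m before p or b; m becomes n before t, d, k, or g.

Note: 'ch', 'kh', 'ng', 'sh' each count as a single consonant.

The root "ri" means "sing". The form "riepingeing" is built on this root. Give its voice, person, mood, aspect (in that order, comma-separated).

Segment: ri-op-i-nga-ing.
voice: -op → reflexive.
person: -i → 1st person.
mood: -nga → conditional.
aspect: -ing → habitual.

reflexive, 1st person, conditional, habitual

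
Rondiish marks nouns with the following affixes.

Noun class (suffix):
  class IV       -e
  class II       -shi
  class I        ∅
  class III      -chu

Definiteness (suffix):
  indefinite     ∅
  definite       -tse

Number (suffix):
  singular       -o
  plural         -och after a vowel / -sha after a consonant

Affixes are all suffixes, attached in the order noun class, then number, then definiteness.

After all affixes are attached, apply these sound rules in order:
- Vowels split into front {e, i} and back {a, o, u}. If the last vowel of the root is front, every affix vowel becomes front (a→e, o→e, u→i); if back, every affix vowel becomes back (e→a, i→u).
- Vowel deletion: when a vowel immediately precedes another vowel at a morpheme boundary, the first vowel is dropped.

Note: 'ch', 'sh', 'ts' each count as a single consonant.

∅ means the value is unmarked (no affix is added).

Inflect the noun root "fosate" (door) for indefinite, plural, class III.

fosatechech

Attach noun class class III -chu → fosatechu.
Attach number plural -och (after vowel 'u') → fosatechuoch.
definiteness = indefinite: zero marking, form stays fosatechuoch.
Apply vowel harmony: fosatechuoch → fosatechiech.
Apply vowel deletion: fosatechiech → fosatechech.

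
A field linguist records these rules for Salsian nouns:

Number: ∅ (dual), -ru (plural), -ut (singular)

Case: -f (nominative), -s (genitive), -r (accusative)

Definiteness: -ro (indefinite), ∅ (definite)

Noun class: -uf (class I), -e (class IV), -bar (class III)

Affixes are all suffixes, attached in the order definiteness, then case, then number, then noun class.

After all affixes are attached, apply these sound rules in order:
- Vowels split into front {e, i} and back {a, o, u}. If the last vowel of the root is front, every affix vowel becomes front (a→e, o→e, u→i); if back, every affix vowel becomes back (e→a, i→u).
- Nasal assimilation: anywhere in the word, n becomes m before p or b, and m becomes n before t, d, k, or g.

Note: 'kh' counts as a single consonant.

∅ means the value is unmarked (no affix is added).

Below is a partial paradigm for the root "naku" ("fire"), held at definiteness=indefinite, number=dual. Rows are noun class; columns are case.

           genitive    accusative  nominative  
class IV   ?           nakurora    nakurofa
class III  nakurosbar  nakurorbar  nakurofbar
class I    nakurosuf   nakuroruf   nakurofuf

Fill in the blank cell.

Attach definiteness indefinite -ro → nakuro.
Attach case genitive -s → nakuros.
number = dual: zero marking, form stays nakuros.
Attach noun class class IV -e → nakurose.
Apply vowel harmony: nakurose → nakurosa.
Nasal assimilation: no change.

nakurosa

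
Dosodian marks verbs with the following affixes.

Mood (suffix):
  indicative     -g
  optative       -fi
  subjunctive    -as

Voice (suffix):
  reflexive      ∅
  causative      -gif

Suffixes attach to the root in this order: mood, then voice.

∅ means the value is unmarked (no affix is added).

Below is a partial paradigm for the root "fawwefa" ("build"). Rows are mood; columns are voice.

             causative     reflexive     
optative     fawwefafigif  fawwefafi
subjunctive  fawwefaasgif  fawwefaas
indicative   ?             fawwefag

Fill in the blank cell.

Attach mood indicative -g → fawwefag.
Attach voice causative -gif → fawwefaggif.

fawwefaggif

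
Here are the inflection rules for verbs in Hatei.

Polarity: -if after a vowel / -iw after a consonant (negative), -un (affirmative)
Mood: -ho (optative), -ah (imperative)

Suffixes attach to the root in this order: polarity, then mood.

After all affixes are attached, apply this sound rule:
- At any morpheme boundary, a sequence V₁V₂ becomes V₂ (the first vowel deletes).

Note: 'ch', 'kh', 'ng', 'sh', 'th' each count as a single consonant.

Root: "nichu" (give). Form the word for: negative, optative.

nichifho

Attach polarity negative -if (after vowel 'u') → nichuif.
Attach mood optative -ho → nichuifho.
Apply vowel deletion: nichuifho → nichifho.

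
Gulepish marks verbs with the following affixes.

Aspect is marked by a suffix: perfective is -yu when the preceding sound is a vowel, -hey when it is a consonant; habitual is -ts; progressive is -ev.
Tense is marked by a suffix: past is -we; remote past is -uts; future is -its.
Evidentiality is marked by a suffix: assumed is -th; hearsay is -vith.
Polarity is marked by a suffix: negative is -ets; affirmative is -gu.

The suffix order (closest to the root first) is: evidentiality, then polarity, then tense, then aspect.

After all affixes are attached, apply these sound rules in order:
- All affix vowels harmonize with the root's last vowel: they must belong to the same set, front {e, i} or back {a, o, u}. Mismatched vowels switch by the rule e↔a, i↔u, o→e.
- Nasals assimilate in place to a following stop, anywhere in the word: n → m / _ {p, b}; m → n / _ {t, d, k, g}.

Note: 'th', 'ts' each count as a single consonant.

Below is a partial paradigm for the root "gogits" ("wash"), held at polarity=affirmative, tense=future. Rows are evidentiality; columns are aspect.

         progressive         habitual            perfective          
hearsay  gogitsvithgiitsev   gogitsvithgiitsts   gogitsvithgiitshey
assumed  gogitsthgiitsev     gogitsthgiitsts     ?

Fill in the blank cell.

gogitsthgiitshey

Attach evidentiality assumed -th → gogitsth.
Attach polarity affirmative -gu → gogitsthgu.
Attach tense future -its → gogitsthguits.
Attach aspect perfective -hey (after consonant 'ts') → gogitsthguitshey.
Apply vowel harmony: gogitsthguitshey → gogitsthgiitshey.
Nasal assimilation: no change.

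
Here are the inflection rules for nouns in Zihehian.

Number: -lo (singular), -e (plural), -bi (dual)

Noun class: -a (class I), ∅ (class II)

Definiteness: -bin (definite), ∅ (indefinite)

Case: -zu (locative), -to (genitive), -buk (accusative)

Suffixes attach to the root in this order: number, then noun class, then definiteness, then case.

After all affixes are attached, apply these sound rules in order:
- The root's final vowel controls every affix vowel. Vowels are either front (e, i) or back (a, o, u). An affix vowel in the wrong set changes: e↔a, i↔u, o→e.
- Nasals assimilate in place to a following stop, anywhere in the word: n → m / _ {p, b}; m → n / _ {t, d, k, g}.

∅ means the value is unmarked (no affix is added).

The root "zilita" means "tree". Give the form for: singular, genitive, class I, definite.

Attach number singular -lo → zilitalo.
Attach noun class class I -a → zilitaloa.
Attach definiteness definite -bin → zilitaloabin.
Attach case genitive -to → zilitaloabinto.
Apply vowel harmony: zilitaloabinto → zilitaloabunto.
Nasal assimilation: no change.

zilitaloabunto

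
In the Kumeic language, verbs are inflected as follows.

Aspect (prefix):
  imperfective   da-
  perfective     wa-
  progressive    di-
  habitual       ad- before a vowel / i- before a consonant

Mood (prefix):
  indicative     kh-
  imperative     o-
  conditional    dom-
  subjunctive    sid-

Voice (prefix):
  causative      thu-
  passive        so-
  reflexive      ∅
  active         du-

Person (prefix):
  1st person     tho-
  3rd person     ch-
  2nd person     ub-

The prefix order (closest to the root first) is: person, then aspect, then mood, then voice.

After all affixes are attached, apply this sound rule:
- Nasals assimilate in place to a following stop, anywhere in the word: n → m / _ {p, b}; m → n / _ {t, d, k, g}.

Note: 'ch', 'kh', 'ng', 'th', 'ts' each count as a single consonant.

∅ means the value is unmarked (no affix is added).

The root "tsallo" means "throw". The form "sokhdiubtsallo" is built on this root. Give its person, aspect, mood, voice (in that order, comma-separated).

Segment: so-kh-di-ub-tsallo.
person: ub- → 2nd person.
aspect: di- → progressive.
mood: kh- → indicative.
voice: so- → passive.

2nd person, progressive, indicative, passive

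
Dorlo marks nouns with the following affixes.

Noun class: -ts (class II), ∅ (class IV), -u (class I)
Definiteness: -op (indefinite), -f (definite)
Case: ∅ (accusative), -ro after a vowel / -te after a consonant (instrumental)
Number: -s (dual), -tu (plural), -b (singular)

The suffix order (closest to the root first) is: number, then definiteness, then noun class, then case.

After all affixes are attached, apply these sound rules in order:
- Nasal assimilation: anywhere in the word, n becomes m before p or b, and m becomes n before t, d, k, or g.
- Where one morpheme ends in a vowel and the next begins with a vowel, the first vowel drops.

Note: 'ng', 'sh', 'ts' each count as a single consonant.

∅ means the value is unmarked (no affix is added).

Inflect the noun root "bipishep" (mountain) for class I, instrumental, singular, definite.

Attach number singular -b → bipishepb.
Attach definiteness definite -f → bipishepbf.
Attach noun class class I -u → bipishepbfu.
Attach case instrumental -ro (after vowel 'u') → bipishepbfuro.
Nasal assimilation: no change.
Vowel deletion: no change.

bipishepbfuro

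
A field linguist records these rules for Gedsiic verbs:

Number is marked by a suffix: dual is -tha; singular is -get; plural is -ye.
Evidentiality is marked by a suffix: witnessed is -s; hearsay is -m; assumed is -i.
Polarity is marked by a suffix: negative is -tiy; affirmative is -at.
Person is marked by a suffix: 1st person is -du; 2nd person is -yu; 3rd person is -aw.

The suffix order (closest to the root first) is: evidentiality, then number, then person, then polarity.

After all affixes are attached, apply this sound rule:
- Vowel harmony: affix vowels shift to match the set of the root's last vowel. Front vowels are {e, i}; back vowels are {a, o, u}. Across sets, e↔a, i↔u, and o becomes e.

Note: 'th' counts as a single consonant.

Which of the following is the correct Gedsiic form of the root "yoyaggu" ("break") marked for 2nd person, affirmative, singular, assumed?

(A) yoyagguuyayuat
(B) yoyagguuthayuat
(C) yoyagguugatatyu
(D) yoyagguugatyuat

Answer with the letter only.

Attach evidentiality assumed -i → yoyaggui.
Attach number singular -get → yoyagguiget.
Attach person 2nd person -yu → yoyagguigetyu.
Attach polarity affirmative -at → yoyagguigetyuat.
Apply vowel harmony: yoyagguigetyuat → yoyagguugatyuat.
So the correct form is yoyagguugatyuat, option (D).
(B) yoyagguuthayuat is wrong: it uses dual instead of singular for number.
(A) yoyagguuyayuat is wrong: it uses plural instead of singular for number.
(C) yoyagguugatatyu is wrong: it has the affixes in the wrong order.

D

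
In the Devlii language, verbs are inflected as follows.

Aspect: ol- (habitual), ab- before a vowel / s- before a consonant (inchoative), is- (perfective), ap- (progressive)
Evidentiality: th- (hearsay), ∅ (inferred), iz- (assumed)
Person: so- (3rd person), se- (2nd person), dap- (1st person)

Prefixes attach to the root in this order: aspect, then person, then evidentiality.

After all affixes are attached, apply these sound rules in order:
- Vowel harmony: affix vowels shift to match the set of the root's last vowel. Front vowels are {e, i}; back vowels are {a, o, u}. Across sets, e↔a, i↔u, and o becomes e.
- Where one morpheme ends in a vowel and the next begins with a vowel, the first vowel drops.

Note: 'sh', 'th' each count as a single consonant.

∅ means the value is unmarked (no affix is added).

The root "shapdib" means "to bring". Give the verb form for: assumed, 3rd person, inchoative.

Attach aspect inchoative s- (before consonant 'sh') → sshapdib.
Attach person 3rd person so- → sosshapdib.
Attach evidentiality assumed iz- → izsosshapdib.
Apply vowel harmony: izsosshapdib → izsesshapdib.
Vowel deletion: no change.

izsesshapdib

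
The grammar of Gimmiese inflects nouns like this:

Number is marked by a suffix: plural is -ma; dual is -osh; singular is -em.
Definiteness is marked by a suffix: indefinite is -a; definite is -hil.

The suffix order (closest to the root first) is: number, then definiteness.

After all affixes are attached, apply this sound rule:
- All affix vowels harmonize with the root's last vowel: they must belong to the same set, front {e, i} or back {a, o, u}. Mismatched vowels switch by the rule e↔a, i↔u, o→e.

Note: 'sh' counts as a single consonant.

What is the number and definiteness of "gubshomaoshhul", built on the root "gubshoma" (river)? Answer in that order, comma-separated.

dual, definite

Segment: gubshoma-osh-hil.
number: -osh → dual.
definiteness: -hil → definite.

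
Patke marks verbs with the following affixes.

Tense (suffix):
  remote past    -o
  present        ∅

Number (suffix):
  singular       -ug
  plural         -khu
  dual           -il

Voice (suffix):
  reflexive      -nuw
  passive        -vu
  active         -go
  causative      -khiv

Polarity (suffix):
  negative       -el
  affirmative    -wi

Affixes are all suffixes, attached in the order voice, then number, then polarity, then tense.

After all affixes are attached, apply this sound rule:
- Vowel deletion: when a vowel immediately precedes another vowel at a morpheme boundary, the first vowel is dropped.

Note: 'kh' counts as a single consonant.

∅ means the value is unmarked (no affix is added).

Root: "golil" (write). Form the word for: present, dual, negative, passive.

golilvilel

Attach voice passive -vu → golilvu.
Attach number dual -il → golilvuil.
Attach polarity negative -el → golilvuilel.
tense = present: zero marking, form stays golilvuilel.
Apply vowel deletion: golilvuilel → golilvilel.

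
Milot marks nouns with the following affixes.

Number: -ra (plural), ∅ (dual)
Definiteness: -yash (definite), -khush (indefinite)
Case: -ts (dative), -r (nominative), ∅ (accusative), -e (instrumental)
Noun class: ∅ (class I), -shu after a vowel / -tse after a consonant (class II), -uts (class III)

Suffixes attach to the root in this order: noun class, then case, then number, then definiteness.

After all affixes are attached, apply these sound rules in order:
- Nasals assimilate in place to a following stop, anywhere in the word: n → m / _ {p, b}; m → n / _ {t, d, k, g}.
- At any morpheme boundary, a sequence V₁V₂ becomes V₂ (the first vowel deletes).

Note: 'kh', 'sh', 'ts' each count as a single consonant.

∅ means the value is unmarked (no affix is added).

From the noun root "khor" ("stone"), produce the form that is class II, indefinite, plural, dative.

khortsetsrakhush

Attach noun class class II -tse (after consonant 'r') → khortse.
Attach case dative -ts → khortsets.
Attach number plural -ra → khortsetsra.
Attach definiteness indefinite -khush → khortsetsrakhush.
Nasal assimilation: no change.
Vowel deletion: no change.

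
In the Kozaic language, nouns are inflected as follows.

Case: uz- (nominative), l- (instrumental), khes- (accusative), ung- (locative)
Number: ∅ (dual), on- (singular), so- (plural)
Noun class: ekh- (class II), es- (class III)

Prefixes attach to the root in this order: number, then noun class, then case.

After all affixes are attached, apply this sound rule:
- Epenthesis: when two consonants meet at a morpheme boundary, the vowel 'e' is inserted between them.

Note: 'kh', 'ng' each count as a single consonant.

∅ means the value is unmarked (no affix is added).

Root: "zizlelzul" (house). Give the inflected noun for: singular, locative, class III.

ungesonezizlelzul

Attach number singular on- → onzizlelzul.
Attach noun class class III es- → esonzizlelzul.
Attach case locative ung- → ungesonzizlelzul.
Apply epenthesis: ungesonzizlelzul → ungesonezizlelzul.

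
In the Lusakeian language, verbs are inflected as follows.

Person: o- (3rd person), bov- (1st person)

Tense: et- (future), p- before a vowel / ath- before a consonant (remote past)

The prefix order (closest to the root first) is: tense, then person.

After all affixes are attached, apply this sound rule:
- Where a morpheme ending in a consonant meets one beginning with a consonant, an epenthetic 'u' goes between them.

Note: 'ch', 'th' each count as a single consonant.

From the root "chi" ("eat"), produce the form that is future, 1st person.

Attach tense future et- → etchi.
Attach person 1st person bov- → bovetchi.
Apply epenthesis: bovetchi → bovetuchi.

bovetuchi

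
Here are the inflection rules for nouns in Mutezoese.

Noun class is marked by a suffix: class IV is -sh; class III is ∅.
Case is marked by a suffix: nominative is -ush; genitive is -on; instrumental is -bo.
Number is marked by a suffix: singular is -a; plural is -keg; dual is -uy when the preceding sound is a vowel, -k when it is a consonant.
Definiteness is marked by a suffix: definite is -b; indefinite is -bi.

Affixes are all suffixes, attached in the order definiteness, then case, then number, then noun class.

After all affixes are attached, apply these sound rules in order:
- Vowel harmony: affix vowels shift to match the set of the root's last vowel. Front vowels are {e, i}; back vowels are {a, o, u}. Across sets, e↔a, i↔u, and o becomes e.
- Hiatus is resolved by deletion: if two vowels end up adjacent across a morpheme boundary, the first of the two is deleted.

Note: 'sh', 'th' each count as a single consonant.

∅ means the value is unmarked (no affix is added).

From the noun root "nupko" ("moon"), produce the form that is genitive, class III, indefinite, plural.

Attach definiteness indefinite -bi → nupkobi.
Attach case genitive -on → nupkobion.
Attach number plural -keg → nupkobionkeg.
noun class = class III: zero marking, form stays nupkobionkeg.
Apply vowel harmony: nupkobionkeg → nupkobuonkag.
Apply vowel deletion: nupkobuonkag → nupkobonkag.

nupkobonkag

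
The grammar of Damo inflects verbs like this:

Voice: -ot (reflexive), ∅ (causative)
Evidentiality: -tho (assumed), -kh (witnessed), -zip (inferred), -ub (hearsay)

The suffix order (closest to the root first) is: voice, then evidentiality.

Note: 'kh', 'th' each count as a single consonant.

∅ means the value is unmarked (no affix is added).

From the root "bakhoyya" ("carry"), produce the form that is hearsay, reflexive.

bakhoyyaotub

Attach voice reflexive -ot → bakhoyyaot.
Attach evidentiality hearsay -ub → bakhoyyaotub.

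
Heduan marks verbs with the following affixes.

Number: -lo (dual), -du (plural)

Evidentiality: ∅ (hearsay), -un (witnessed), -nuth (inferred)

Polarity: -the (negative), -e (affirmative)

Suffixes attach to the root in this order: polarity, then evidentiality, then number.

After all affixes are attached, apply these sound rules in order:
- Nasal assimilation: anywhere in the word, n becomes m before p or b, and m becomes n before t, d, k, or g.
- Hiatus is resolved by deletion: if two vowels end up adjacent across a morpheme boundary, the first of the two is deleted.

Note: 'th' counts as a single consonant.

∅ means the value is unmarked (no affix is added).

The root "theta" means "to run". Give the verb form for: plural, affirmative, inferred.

thetenuthdu

Attach polarity affirmative -e → thetae.
Attach evidentiality inferred -nuth → thetaenuth.
Attach number plural -du → thetaenuthdu.
Nasal assimilation: no change.
Apply vowel deletion: thetaenuthdu → thetenuthdu.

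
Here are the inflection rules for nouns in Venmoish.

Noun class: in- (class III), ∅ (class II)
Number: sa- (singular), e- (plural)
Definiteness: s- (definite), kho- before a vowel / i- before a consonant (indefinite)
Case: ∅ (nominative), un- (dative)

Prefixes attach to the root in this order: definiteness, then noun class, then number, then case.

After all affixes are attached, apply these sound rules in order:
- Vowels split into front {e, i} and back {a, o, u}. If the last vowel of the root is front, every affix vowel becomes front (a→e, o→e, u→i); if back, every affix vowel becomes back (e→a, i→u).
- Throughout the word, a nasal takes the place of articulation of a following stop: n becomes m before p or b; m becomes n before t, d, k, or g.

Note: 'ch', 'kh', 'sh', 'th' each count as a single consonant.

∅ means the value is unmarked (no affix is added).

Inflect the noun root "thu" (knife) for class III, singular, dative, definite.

unsaunsthu

Attach definiteness definite s- → sthu.
Attach noun class class III in- → insthu.
Attach number singular sa- → sainsthu.
Attach case dative un- → unsainsthu.
Apply vowel harmony: unsainsthu → unsaunsthu.
Nasal assimilation: no change.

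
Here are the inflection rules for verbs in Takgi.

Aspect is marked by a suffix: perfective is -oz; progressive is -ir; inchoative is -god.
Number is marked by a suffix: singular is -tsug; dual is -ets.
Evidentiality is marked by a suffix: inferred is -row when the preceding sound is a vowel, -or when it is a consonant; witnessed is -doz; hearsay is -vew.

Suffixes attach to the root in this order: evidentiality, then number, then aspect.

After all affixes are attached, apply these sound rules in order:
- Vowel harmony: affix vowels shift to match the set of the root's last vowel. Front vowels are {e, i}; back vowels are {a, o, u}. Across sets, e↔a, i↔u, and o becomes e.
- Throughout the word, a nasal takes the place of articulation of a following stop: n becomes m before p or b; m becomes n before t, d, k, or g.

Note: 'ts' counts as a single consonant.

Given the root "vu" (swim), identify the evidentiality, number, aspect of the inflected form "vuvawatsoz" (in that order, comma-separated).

Segment: vu-vew-ets-oz.
evidentiality: -vew → hearsay.
number: -ets → dual.
aspect: -oz → perfective.

hearsay, dual, perfective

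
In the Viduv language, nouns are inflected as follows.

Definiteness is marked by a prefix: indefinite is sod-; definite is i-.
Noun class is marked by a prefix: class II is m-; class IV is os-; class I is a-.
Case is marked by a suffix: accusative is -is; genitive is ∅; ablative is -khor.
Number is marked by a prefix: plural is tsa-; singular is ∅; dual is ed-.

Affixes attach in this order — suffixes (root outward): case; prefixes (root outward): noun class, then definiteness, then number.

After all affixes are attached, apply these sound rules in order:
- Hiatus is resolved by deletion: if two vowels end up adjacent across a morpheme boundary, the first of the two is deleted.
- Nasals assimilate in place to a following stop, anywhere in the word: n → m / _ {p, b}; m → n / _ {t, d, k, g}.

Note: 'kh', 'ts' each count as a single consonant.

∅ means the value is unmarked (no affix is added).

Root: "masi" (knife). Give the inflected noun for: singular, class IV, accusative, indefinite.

Attach noun class class IV os- → osmasi.
Attach case accusative -is → osmasiis.
Attach definiteness indefinite sod- → sodosmasiis.
number = singular: zero marking, form stays sodosmasiis.
Apply vowel deletion: sodosmasiis → sodosmasis.
Nasal assimilation: no change.

sodosmasis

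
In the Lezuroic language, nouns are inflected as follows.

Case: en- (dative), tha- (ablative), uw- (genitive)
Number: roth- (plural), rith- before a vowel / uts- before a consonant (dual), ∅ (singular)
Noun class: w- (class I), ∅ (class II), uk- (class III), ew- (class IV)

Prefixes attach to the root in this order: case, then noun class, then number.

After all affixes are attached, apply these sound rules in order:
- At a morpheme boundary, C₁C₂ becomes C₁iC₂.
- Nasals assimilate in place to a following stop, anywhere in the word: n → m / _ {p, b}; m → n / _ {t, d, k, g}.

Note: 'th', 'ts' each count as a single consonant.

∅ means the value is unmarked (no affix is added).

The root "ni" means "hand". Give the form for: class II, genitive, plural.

rothuwini

Attach case genitive uw- → uwni.
noun class = class II: zero marking, form stays uwni.
Attach number plural roth- → rothuwni.
Apply epenthesis: rothuwni → rothuwini.
Nasal assimilation: no change.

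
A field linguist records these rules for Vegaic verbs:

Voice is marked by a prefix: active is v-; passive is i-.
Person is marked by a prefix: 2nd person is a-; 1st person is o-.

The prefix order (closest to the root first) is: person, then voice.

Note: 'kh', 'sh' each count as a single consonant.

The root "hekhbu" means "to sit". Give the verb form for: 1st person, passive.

Attach person 1st person o- → ohekhbu.
Attach voice passive i- → iohekhbu.

iohekhbu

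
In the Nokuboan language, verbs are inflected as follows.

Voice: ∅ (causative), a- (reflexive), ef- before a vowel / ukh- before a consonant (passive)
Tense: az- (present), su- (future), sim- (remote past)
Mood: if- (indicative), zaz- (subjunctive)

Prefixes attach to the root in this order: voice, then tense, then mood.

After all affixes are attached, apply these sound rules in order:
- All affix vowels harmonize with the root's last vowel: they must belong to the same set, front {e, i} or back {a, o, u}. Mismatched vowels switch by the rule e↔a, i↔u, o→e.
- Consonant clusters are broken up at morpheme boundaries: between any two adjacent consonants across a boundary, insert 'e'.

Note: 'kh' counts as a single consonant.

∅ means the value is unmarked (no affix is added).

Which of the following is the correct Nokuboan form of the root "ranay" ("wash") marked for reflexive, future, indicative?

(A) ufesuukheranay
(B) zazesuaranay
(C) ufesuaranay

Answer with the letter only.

Attach voice reflexive a- → aranay.
Attach tense future su- → suaranay.
Attach mood indicative if- → ifsuaranay.
Apply vowel harmony: ifsuaranay → ufsuaranay.
Apply epenthesis: ufsuaranay → ufesuaranay.
So the correct form is ufesuaranay, option (C).
(A) ufesuukheranay is wrong: it uses passive instead of reflexive for voice.
(B) zazesuaranay is wrong: it uses subjunctive instead of indicative for mood.

C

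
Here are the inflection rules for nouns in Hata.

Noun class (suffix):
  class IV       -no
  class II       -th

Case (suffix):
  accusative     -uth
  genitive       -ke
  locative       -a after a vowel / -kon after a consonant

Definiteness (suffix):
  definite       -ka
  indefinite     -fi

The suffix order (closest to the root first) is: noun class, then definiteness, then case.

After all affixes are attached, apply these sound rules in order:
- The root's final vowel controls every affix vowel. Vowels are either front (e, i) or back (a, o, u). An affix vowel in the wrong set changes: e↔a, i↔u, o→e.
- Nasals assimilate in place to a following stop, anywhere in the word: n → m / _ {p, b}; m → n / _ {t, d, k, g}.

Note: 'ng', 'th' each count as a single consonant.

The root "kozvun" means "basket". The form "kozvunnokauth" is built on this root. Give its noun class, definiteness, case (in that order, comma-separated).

class IV, definite, accusative

Segment: kozvun-no-ka-uth.
noun class: -no → class IV.
definiteness: -ka → definite.
case: -uth → accusative.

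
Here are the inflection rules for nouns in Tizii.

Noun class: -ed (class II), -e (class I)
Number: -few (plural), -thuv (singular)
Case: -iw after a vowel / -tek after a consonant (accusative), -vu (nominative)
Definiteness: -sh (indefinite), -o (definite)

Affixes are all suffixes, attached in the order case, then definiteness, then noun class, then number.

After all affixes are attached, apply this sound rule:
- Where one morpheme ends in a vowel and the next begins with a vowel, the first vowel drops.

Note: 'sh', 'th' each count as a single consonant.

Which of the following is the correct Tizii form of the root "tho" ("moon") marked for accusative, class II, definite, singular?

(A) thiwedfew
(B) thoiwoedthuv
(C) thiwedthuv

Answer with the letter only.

Attach case accusative -iw (after vowel 'o') → thoiw.
Attach definiteness definite -o → thoiwo.
Attach noun class class II -ed → thoiwoed.
Attach number singular -thuv → thoiwoedthuv.
Apply vowel deletion: thoiwoedthuv → thiwedthuv.
So the correct form is thiwedthuv, option (C).
(A) thiwedfew is wrong: it uses plural instead of singular for number.
(B) thoiwoedthuv is wrong: it fails to apply the sound rule(s).

C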